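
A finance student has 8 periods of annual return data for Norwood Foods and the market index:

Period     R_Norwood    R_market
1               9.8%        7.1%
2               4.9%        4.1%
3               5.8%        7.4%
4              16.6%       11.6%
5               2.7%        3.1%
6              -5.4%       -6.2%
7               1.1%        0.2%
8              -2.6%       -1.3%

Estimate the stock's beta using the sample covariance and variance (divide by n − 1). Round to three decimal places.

1.189

Mean R_i = (9.8 + 4.9 + 5.8 + 16.6 + 2.7 − 5.4 + 1.1 − 2.6) / 8 = 4.1125%
Mean R_m = (7.1 + 4.1 + 7.4 + 11.6 + 3.1 − 6.2 + 0.2 − 1.3) / 8 = 3.2500%
Σ(R_i − R̄_i)(R_m − R̄_m) = 263.6750  ⇒  Cov = 263.6750 / 7 = 37.6679
Σ(R_m − R̄_m)² = 221.8200  ⇒  Var(R_m) = 221.8200 / 7 = 31.6886
β = Cov / Var(R_m) = 37.6679 / 31.6886 = 1.1887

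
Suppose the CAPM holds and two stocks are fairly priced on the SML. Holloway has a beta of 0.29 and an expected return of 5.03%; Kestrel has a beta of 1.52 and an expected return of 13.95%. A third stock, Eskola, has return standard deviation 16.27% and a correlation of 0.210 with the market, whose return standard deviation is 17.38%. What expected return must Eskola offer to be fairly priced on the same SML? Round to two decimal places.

4.35%

MRP = (13.95% − 5.03%) / (1.52 − 0.29) = 7.2520%
R_f = 5.03% − 0.29 × 7.2520% = 2.9269%
β_Eskola = ρ·σ_i/σ_m = 0.210 × 16.27 / 17.38 = 0.1966
E(R_Eskola) = R_f + β × MRP = 2.9269% + 0.1966 × 7.2520% = 4.35%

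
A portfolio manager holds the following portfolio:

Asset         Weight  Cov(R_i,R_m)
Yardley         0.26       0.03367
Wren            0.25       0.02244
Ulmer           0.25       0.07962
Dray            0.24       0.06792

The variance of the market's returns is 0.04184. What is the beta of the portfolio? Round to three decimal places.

1.209

β_Yardley = 0.03367 / 0.04184 = 0.8047
β_Wren = 0.02244 / 0.04184 = 0.5363
β_Ulmer = 0.07962 / 0.04184 = 1.9030
β_Dray = 0.06792 / 0.04184 = 1.6233
β_P = Σ w_i β_i = 0.26×0.8047 + 0.25×0.5363 + 0.25×1.9030 + 0.24×1.6233 = 1.2086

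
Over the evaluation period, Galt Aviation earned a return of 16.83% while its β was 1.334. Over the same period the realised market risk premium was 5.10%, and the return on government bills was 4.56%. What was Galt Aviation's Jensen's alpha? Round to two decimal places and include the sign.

CAPM benchmark = R_f + β(R_m − R_f) = 4.56% + 1.334 × 5.10% = 11.36340%
α = actual − benchmark = 16.83% − 11.36340% = +5.47%

+5.47%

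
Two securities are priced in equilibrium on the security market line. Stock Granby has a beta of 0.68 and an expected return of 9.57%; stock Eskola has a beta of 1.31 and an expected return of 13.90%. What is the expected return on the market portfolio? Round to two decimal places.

11.77%

Both satisfy E(R) = R_f + β·MRP, so the slope of the SML is
MRP = (13.90% − 9.57%) / (1.31 − 0.68) = 4.33% / 0.63 = 6.8730%
R_f = E(R_Granby) − β_Granby·MRP = 9.57% − 0.68 × 6.8730% = 4.8964%
E(R_m) = R_f + MRP = 4.8964% + 6.8730% = 11.77%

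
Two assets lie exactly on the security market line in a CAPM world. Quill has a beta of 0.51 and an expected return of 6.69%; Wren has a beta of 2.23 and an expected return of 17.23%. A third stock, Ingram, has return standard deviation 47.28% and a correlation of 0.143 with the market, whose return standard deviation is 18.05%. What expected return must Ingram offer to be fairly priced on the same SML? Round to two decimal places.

5.86%

MRP = (17.23% − 6.69%) / (2.23 − 0.51) = 6.1279%
R_f = 6.69% − 0.51 × 6.1279% = 3.5648%
β_Ingram = ρ·σ_i/σ_m = 0.143 × 47.28 / 18.05 = 0.3746
E(R_Ingram) = R_f + β × MRP = 3.5648% + 0.3746 × 6.1279% = 5.86%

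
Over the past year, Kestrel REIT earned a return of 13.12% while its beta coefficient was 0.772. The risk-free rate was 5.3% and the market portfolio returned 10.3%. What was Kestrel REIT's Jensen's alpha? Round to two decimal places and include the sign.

Market excess return = 10.3% − 5.3% = 5.00%
CAPM benchmark = R_f + β(R_m − R_f) = 5.3% + 0.772 × 5.0% = 9.1600%
α = actual − benchmark = 13.12% − 9.1600% = +3.96%

+3.96%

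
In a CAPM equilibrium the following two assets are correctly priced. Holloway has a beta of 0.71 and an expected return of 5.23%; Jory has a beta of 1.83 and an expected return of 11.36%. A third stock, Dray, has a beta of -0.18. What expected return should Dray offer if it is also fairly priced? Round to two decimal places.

MRP (SML slope) = (11.36% − 5.23%) / (1.83 − 0.71) = 6.13% / 1.12 = 5.4732%
R_f (intercept) = 5.23% − 0.71 × 5.4732% = 1.3440%
E(R_Dray) = R_f + β × MRP = 1.3440% + -0.18 × 5.4732% = 0.36%

0.36%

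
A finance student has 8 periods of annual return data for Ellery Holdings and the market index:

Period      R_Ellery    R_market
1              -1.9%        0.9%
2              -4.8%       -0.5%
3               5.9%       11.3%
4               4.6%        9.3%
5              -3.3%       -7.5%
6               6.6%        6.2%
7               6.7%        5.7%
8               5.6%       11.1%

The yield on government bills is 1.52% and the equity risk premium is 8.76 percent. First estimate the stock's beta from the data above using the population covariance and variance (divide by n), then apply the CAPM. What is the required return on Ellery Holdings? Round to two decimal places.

Mean R_i = (-1.9 − 4.8 + 5.9 + 4.6 − 3.3 + 6.6 + 6.7 + 5.6) / 8 = 2.4250%
Mean R_m = (0.9 − 0.5 + 11.3 + 9.3 − 7.5 + 6.2 + 5.7 + 11.1) / 8 = 4.5625%
Σ(R_i − R̄_i)(R_m − R̄_m) = 187.6475  ⇒  Cov = 187.6475 / 8 = 23.4559
Σ(R_m − R̄_m)² = 299.0988  ⇒  Var(R_m) = 299.0988 / 8 = 37.3874
β = Cov / Var(R_m) = 23.4559 / 37.3874 = 0.6274
E(R) = R_f + β × MRP = 1.52% + 0.6274 × 8.76% = 7.02%

7.02%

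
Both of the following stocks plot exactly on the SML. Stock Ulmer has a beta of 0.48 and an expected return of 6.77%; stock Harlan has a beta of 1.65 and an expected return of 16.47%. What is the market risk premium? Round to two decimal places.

8.29%

Both satisfy E(R) = R_f + β·MRP, so the slope of the SML is
MRP = (16.47% − 6.77%) / (1.65 − 0.48) = 9.70% / 1.17 = 8.2906%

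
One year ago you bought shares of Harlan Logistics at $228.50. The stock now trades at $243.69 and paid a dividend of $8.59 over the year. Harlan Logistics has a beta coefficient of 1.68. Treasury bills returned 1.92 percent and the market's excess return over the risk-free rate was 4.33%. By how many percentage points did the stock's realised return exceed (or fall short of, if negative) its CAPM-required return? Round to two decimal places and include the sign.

+1.21%

Realised HPR = (P1 + D1 − P0) / P0 = (243.69 + 8.59 − 228.50) / 228.50 = 23.78 / 228.50 = 10.4070%
CAPM required = R_f + β·MRP = 1.92% + 1.68 × 4.33% = 9.1944%
α = realised − required = 10.4070% − 9.1944% = +1.21%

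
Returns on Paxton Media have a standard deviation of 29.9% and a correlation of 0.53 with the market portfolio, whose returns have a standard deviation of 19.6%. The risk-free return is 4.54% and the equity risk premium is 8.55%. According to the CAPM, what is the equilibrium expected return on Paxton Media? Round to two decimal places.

11.45%

β = ρ × σ_i / σ_m = 0.53 × 29.9% / 19.6% = 0.8085
E(R) = 4.54% + 0.8085 × 8.55% = 11.45%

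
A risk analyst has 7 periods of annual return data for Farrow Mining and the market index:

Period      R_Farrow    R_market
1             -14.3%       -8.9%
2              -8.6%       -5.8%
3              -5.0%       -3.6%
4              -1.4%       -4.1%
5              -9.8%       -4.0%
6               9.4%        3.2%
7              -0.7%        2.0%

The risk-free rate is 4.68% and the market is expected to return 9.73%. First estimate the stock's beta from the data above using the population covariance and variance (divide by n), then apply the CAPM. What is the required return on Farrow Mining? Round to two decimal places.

12.89%

Mean R_i = (-14.3 − 8.6 − 5.0 − 1.4 − 9.8 + 9.4 − 0.7) / 7 = -4.3429%
Mean R_m = (-8.9 − 5.8 − 3.6 − 4.1 − 4.0 + 3.2 + 2.0) / 7 = -3.0286%
Σ(R_i − R̄_i)(R_m − R̄_m) = 176.7014  ⇒  Cov = 176.7014 / 7 = 25.2431
Σ(R_m − R̄_m)² = 108.6543  ⇒  Var(R_m) = 108.6543 / 7 = 15.5220
β = Cov / Var(R_m) = 25.2431 / 15.5220 = 1.6263
MRP = 9.73% − 4.68% = 5.05%
E(R) = R_f + β × MRP = 4.68% + 1.6263 × 5.05% = 12.89%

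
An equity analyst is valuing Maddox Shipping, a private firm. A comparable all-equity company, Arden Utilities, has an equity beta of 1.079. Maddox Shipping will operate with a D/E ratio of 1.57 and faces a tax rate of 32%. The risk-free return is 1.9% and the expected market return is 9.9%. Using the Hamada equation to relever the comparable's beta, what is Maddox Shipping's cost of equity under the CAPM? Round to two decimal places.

19.75%

β_L = β_U × [1 + (1 − t)(D/E)] = 1.079 × [1 + (1 − 0.32) × 1.57]
    = 1.079 × [1 + 0.68 × 1.57] = 1.079 × 2.0676 = 2.2309
MRP = 9.9% − 1.9% = 8.00%
E(R) = R_f + β_L × MRP = 1.9% + 2.2309 × 8.0% = 19.75%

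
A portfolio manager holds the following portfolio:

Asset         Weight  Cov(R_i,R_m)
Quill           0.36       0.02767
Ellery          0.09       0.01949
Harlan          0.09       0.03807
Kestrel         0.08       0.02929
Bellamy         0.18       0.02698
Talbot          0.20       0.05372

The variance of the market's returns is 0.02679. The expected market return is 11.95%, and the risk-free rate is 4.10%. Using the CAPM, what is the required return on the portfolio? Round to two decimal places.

β_Quill = 0.02767 / 0.02679 = 1.0328
β_Ellery = 0.01949 / 0.02679 = 0.7275
β_Harlan = 0.03807 / 0.02679 = 1.4211
β_Kestrel = 0.02929 / 0.02679 = 1.0933
β_Bellamy = 0.02698 / 0.02679 = 1.0071
β_Talbot = 0.05372 / 0.02679 = 2.0052
β_P = Σ w_i β_i = 0.36×1.0328 + 0.09×0.7275 + 0.09×1.4211 + 0.08×1.0933 + 0.18×1.0071 + 0.20×2.0052 = 1.2350
MRP = 11.95% − 4.10% = 7.85%
E(R_P) = R_f + β_P × MRP = 4.10% + 1.2350 × 7.85% = 13.79%

13.79%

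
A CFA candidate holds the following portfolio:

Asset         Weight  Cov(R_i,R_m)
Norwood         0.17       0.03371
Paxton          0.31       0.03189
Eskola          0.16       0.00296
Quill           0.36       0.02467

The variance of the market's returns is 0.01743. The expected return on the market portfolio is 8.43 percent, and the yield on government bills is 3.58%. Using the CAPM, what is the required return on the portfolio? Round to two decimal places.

β_Norwood = 0.03371 / 0.01743 = 1.9340
β_Paxton = 0.03189 / 0.01743 = 1.8296
β_Eskola = 0.00296 / 0.01743 = 0.1698
β_Quill = 0.02467 / 0.01743 = 1.4154
β_P = Σ w_i β_i = 0.17×1.9340 + 0.31×1.8296 + 0.16×0.1698 + 0.36×1.4154 = 1.4327
MRP = 8.43% − 3.58% = 4.85%
E(R_P) = R_f + β_P × MRP = 3.58% + 1.4327 × 4.85% = 10.53%

10.53%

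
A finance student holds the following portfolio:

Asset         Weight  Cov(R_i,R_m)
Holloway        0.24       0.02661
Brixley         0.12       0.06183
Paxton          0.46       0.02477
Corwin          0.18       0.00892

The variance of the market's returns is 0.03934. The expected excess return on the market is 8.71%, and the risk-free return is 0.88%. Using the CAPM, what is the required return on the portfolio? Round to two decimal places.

6.81%

β_Holloway = 0.02661 / 0.03934 = 0.6764
β_Brixley = 0.06183 / 0.03934 = 1.5717
β_Paxton = 0.02477 / 0.03934 = 0.6296
β_Corwin = 0.00892 / 0.03934 = 0.2267
β_P = Σ w_i β_i = 0.24×0.6764 + 0.12×1.5717 + 0.46×0.6296 + 0.18×0.2267 = 0.6814
E(R_P) = R_f + β_P × MRP = 0.88% + 0.6814 × 8.71% = 6.81%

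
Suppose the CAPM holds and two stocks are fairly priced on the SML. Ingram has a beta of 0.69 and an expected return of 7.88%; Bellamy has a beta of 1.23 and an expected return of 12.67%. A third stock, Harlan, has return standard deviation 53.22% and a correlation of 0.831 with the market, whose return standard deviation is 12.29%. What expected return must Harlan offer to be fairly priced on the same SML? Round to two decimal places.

33.68%

MRP = (12.67% − 7.88%) / (1.23 − 0.69) = 8.8704%
R_f = 7.88% − 0.69 × 8.8704% = 1.7594%
β_Harlan = ρ·σ_i/σ_m = 0.831 × 53.22 / 12.29 = 3.5985
E(R_Harlan) = R_f + β × MRP = 1.7594% + 3.5985 × 8.8704% = 33.68%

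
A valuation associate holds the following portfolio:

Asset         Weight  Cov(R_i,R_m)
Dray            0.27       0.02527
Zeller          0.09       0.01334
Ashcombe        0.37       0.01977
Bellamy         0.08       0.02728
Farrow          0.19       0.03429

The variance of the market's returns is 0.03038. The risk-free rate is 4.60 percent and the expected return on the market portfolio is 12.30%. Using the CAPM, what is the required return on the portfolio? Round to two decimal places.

10.69%

β_Dray = 0.02527 / 0.03038 = 0.8318
β_Zeller = 0.01334 / 0.03038 = 0.4391
β_Ashcombe = 0.01977 / 0.03038 = 0.6508
β_Bellamy = 0.02728 / 0.03038 = 0.8980
β_Farrow = 0.03429 / 0.03038 = 1.1287
β_P = Σ w_i β_i = 0.27×0.8318 + 0.09×0.4391 + 0.37×0.6508 + 0.08×0.8980 + 0.19×1.1287 = 0.7912
MRP = 12.30% − 4.60% = 7.70%
E(R_P) = R_f + β_P × MRP = 4.60% + 0.7912 × 7.70% = 10.69%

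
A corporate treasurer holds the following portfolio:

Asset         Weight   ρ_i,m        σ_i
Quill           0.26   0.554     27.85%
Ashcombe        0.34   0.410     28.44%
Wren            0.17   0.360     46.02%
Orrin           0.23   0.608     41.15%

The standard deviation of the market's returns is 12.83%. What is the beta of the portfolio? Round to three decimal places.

1.290

β_Quill = 0.554 × 27.85% / 12.83% = 1.2026
β_Ashcombe = 0.410 × 28.44% / 12.83% = 0.9088
β_Wren = 0.360 × 46.02% / 12.83% = 1.2913
β_Orrin = 0.608 × 41.15% / 12.83% = 1.9501
β_P = Σ w_i β_i = 0.26×1.2026 + 0.34×0.9088 + 0.17×1.2913 + 0.23×1.9501 = 1.2897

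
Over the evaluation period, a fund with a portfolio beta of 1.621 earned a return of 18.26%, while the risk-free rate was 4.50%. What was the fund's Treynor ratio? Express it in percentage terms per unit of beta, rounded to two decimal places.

Treynor = (R_P − R_f) / β_P = (18.26% − 4.50%) / 1.6210 = 13.76% / 1.6210 = 8.49%

8.49%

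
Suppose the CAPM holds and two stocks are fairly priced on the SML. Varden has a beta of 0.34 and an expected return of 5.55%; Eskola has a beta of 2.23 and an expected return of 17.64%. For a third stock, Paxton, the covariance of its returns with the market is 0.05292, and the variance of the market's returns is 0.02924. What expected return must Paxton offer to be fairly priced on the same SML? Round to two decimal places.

MRP = (17.64% − 5.55%) / (2.23 − 0.34) = 6.3968%
R_f = 5.55% − 0.34 × 6.3968% = 3.3751%
β_Paxton = Cov / Var(R_m) = 0.05292 / 0.02924 = 1.8098
E(R_Paxton) = R_f + β × MRP = 3.3751% + 1.8098 × 6.3968% = 14.95%

14.95%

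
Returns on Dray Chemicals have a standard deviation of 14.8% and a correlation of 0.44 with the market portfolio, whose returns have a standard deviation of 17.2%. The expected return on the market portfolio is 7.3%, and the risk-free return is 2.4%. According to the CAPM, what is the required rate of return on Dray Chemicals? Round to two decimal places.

4.26%

β = ρ × σ_i / σ_m = 0.44 × 14.8% / 17.2% = 0.3786
MRP = 7.3% − 2.4% = 4.90%
E(R) = 2.4% + 0.3786 × 4.9% = 4.26%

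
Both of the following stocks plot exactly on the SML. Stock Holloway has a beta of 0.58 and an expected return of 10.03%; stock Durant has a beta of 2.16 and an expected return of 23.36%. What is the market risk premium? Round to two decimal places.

8.44%

Both satisfy E(R) = R_f + β·MRP, so the slope of the SML is
MRP = (23.36% − 10.03%) / (2.16 − 0.58) = 13.33% / 1.58 = 8.4367%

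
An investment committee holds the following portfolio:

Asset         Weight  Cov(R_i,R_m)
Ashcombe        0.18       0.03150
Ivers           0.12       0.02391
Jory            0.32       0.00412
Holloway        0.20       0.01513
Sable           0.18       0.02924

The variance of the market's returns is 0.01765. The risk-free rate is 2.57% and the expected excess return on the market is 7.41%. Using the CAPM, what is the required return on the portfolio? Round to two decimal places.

10.19%

β_Ashcombe = 0.03150 / 0.01765 = 1.7847
β_Ivers = 0.02391 / 0.01765 = 1.3547
β_Jory = 0.00412 / 0.01765 = 0.2334
β_Holloway = 0.01513 / 0.01765 = 0.8572
β_Sable = 0.02924 / 0.01765 = 1.6567
β_P = Σ w_i β_i = 0.18×1.7847 + 0.12×1.3547 + 0.32×0.2334 + 0.20×0.8572 + 0.18×1.6567 = 1.0281
E(R_P) = R_f + β_P × MRP = 2.57% + 1.0281 × 7.41% = 10.19%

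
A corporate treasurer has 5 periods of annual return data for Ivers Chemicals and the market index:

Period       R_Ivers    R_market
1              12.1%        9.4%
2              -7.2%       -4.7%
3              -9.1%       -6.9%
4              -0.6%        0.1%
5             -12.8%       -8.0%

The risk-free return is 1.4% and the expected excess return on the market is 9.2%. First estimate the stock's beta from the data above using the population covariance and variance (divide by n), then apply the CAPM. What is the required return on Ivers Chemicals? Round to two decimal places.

14.04%

Mean R_i = (12.1 − 7.2 − 9.1 − 0.6 − 12.8) / 5 = -3.5200%
Mean R_m = (9.4 − 4.7 − 6.9 + 0.1 − 8.0) / 5 = -2.0200%
Σ(R_i − R̄_i)(R_m − R̄_m) = 277.1580  ⇒  Cov = 277.1580 / 5 = 55.4316
Σ(R_m − R̄_m)² = 201.6680  ⇒  Var(R_m) = 201.6680 / 5 = 40.3336
β = Cov / Var(R_m) = 55.4316 / 40.3336 = 1.3743
E(R) = R_f + β × MRP = 1.4% + 1.3743 × 9.2% = 14.04%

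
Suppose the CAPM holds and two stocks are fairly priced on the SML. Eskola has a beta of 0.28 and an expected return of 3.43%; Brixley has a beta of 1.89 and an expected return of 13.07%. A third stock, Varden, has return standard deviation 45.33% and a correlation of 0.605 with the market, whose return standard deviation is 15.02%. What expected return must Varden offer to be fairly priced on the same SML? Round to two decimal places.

12.69%

MRP = (13.07% − 3.43%) / (1.89 − 0.28) = 5.9876%
R_f = 3.43% − 0.28 × 5.9876% = 1.7535%
β_Varden = ρ·σ_i/σ_m = 0.605 × 45.33 / 15.02 = 1.8259
E(R_Varden) = R_f + β × MRP = 1.7535% + 1.8259 × 5.9876% = 12.69%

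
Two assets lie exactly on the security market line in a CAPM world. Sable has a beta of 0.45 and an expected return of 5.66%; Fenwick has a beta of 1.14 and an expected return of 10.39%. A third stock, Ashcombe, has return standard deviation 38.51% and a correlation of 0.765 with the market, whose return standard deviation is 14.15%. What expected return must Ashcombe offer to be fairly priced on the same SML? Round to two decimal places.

MRP = (10.39% − 5.66%) / (1.14 − 0.45) = 6.8551%
R_f = 5.66% − 0.45 × 6.8551% = 2.5752%
β_Ashcombe = ρ·σ_i/σ_m = 0.765 × 38.51 / 14.15 = 2.0820
E(R_Ashcombe) = R_f + β × MRP = 2.5752% + 2.0820 × 6.8551% = 16.85%

16.85%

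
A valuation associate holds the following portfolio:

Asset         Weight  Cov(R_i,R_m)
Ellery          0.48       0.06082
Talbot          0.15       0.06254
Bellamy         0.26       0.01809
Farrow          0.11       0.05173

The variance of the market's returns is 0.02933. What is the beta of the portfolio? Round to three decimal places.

1.670

β_Ellery = 0.06082 / 0.02933 = 2.0736
β_Talbot = 0.06254 / 0.02933 = 2.1323
β_Bellamy = 0.01809 / 0.02933 = 0.6168
β_Farrow = 0.05173 / 0.02933 = 1.7637
β_P = Σ w_i β_i = 0.48×2.0736 + 0.15×2.1323 + 0.26×0.6168 + 0.11×1.7637 = 1.6695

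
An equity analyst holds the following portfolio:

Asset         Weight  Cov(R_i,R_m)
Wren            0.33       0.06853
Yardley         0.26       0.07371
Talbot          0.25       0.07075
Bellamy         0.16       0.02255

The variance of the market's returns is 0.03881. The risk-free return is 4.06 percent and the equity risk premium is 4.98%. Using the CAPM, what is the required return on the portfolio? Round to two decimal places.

12.15%

β_Wren = 0.06853 / 0.03881 = 1.7658
β_Yardley = 0.07371 / 0.03881 = 1.8993
β_Talbot = 0.07075 / 0.03881 = 1.8230
β_Bellamy = 0.02255 / 0.03881 = 0.5810
β_P = Σ w_i β_i = 0.33×1.7658 + 0.26×1.8993 + 0.25×1.8230 + 0.16×0.5810 = 1.6252
E(R_P) = R_f + β_P × MRP = 4.06% + 1.6252 × 4.98% = 12.15%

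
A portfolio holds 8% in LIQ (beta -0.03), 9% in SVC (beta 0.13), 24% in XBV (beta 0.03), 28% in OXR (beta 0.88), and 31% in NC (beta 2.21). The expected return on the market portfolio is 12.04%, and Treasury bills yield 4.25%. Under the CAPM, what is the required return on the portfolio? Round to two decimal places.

11.63%

β_P = Σ w_i β_i = 0.08×-0.03 + 0.09×0.13 + 0.24×0.03 + 0.28×0.88 + 0.31×2.21 = 0.9480
MRP = 12.04% − 4.25% = 7.79%
E(R_P) = R_f + β_P × MRP = 4.25% + 0.9480 × 7.79% = 11.63%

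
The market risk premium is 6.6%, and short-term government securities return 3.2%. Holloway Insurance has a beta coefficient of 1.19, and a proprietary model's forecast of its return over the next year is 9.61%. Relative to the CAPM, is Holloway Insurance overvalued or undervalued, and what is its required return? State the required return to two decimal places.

Required return = R_f + β·MRP = 3.2% + 1.19 × 6.6% = 11.05%
Forecast 9.61% < required 11.05% → the stock plots below the SML → overvalued.

Overvalued; required return 11.05%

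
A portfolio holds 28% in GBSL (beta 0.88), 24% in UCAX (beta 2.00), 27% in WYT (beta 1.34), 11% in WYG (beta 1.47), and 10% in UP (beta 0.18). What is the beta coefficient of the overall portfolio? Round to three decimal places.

β_P = Σ w_i β_i = 0.28×0.88 + 0.24×2.00 + 0.27×1.34 + 0.11×1.47 + 0.10×0.18 = 1.2679

1.268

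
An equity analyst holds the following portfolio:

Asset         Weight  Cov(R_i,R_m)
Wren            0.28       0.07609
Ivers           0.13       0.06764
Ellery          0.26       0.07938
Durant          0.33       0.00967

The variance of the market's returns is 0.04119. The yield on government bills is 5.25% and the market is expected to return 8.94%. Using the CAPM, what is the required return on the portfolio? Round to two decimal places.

β_Wren = 0.07609 / 0.04119 = 1.8473
β_Ivers = 0.06764 / 0.04119 = 1.6421
β_Ellery = 0.07938 / 0.04119 = 1.9272
β_Durant = 0.00967 / 0.04119 = 0.2348
β_P = Σ w_i β_i = 0.28×1.8473 + 0.13×1.6421 + 0.26×1.9272 + 0.33×0.2348 = 1.3093
MRP = 8.94% − 5.25% = 3.69%
E(R_P) = R_f + β_P × MRP = 5.25% + 1.3093 × 3.69% = 10.08%

10.08%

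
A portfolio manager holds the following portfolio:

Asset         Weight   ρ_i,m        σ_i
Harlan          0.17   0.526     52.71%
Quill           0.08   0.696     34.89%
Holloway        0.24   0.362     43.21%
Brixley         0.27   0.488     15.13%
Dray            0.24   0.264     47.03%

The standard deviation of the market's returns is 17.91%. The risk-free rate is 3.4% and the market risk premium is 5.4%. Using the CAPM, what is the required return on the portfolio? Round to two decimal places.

β_Harlan = 0.526 × 52.71% / 17.91% = 1.5480
β_Quill = 0.696 × 34.89% / 17.91% = 1.3559
β_Holloway = 0.362 × 43.21% / 17.91% = 0.8734
β_Brixley = 0.488 × 15.13% / 17.91% = 0.4123
β_Dray = 0.264 × 47.03% / 17.91% = 0.6932
β_P = Σ w_i β_i = 0.17×1.5480 + 0.08×1.3559 + 0.24×0.8734 + 0.27×0.4123 + 0.24×0.6932 = 0.8589
E(R_P) = R_f + β_P × MRP = 3.4% + 0.8589 × 5.4% = 8.04%

8.04%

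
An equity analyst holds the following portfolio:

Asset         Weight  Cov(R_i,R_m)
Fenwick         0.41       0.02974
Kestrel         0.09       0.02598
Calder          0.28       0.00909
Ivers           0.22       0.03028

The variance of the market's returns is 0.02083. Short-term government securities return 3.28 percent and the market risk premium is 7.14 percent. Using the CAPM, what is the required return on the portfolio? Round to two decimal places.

β_Fenwick = 0.02974 / 0.02083 = 1.4277
β_Kestrel = 0.02598 / 0.02083 = 1.2472
β_Calder = 0.00909 / 0.02083 = 0.4364
β_Ivers = 0.03028 / 0.02083 = 1.4537
β_P = Σ w_i β_i = 0.41×1.4277 + 0.09×1.2472 + 0.28×0.4364 + 0.22×1.4537 = 1.1396
E(R_P) = R_f + β_P × MRP = 3.28% + 1.1396 × 7.14% = 11.42%

11.42%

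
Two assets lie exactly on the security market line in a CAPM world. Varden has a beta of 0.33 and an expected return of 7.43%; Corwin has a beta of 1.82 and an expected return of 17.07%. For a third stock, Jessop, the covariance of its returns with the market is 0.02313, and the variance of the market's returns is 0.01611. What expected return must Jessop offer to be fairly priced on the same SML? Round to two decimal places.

14.58%

MRP = (17.07% − 7.43%) / (1.82 − 0.33) = 6.4698%
R_f = 7.43% − 0.33 × 6.4698% = 5.2950%
β_Jessop = Cov / Var(R_m) = 0.02313 / 0.01611 = 1.4358
E(R_Jessop) = R_f + β × MRP = 5.2950% + 1.4358 × 6.4698% = 14.58%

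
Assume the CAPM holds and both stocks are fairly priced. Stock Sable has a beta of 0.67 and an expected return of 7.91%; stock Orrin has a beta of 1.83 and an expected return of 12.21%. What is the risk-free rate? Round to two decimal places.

5.43%

Both satisfy E(R) = R_f + β·MRP, so the slope of the SML is
MRP = (12.21% − 7.91%) / (1.83 − 0.67) = 4.30% / 1.16 = 3.7069%
R_f = E(R_Sable) − β_Sable·MRP = 7.91% − 0.67 × 3.7069% = 5.4264%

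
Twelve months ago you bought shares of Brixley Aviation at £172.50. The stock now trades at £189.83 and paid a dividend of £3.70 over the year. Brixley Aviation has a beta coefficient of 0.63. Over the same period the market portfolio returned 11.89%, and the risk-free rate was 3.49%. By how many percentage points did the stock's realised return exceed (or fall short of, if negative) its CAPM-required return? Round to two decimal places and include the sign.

+3.41%

Realised HPR = (P1 + D1 − P0) / P0 = (189.83 + 3.70 − 172.50) / 172.50 = 21.03 / 172.50 = 12.1913%
MRP = 11.89% − 3.49% = 8.40%
CAPM required = R_f + β·MRP = 3.49% + 0.63 × 8.40% = 8.7820%
α = realised − required = 12.1913% − 8.7820% = +3.41%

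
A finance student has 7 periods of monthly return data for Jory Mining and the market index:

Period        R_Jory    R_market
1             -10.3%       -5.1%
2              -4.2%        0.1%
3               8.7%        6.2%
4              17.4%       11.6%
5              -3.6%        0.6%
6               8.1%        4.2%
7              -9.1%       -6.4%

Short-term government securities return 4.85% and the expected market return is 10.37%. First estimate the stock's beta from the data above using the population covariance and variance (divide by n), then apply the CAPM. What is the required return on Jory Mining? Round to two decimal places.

13.74%

Mean R_i = (-10.3 − 4.2 + 8.7 + 17.4 − 3.6 + 8.1 − 9.1) / 7 = 1.0000%
Mean R_m = (-5.1 + 0.1 + 6.2 + 11.6 + 0.6 + 4.2 − 6.4) / 7 = 1.6000%
Σ(R_i − R̄_i)(R_m − R̄_m) = 386.7900  ⇒  Cov = 386.7900 / 7 = 55.2557
Σ(R_m − R̄_m)² = 240.0600  ⇒  Var(R_m) = 240.0600 / 7 = 34.2943
β = Cov / Var(R_m) = 55.2557 / 34.2943 = 1.6112
MRP = 10.37% − 4.85% = 5.52%
E(R) = R_f + β × MRP = 4.85% + 1.6112 × 5.52% = 13.74%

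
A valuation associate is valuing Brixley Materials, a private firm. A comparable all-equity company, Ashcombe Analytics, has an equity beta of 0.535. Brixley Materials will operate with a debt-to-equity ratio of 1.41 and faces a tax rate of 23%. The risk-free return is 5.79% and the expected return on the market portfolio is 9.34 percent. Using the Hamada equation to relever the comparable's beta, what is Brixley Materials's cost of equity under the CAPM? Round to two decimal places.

β_L = β_U × [1 + (1 − t)(D/E)] = 0.535 × [1 + (1 − 0.23) × 1.41]
    = 0.535 × [1 + 0.77 × 1.41] = 0.535 × 2.0857 = 1.1158
MRP = 9.34% − 5.79% = 3.55%
E(R) = R_f + β_L × MRP = 5.79% + 1.1158 × 3.55% = 9.75%

9.75%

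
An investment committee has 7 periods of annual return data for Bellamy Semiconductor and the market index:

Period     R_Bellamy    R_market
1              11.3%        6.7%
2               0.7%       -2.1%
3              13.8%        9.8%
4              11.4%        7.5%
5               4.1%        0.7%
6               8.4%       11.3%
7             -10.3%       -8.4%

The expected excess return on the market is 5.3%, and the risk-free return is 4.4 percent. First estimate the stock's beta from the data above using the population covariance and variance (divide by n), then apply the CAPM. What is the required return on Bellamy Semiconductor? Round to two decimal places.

10.19%

Mean R_i = (11.3 + 0.7 + 13.8 + 11.4 + 4.1 + 8.4 − 10.3) / 7 = 5.6286%
Mean R_m = (6.7 − 2.1 + 9.8 + 7.5 + 0.7 + 11.3 − 8.4) / 7 = 3.6429%
Σ(R_i − R̄_i)(R_m − R̄_m) = 335.7614  ⇒  Cov = 335.7614 / 7 = 47.9659
Σ(R_m − R̄_m)² = 307.4371  ⇒  Var(R_m) = 307.4371 / 7 = 43.9196
β = Cov / Var(R_m) = 47.9659 / 43.9196 = 1.0921
E(R) = R_f + β × MRP = 4.4% + 1.0921 × 5.3% = 10.19%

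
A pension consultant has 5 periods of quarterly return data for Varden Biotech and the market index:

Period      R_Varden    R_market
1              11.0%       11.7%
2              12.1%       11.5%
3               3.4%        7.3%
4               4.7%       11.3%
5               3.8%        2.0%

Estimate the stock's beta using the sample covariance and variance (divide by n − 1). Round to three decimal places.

0.664

Mean R_i = (11.0 + 12.1 + 3.4 + 4.7 + 3.8) / 5 = 7.0000%
Mean R_m = (11.7 + 11.5 + 7.3 + 11.3 + 2.0) / 5 = 8.7600%
Σ(R_i − R̄_i)(R_m − R̄_m) = 46.7800  ⇒  Cov = 46.7800 / 4 = 11.6950
Σ(R_m − R̄_m)² = 70.4320  ⇒  Var(R_m) = 70.4320 / 4 = 17.6080
β = Cov / Var(R_m) = 11.6950 / 17.6080 = 0.6642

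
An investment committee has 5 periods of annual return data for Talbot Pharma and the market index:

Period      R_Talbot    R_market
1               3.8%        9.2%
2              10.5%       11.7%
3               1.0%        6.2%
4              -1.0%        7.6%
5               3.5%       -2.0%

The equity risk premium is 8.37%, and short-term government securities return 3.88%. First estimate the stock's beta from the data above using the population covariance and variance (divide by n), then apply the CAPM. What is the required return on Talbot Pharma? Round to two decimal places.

6.44%

Mean R_i = (3.8 + 10.5 + 1.0 − 1.0 + 3.5) / 5 = 3.5600%
Mean R_m = (9.2 + 11.7 + 6.2 + 7.6 − 2.0) / 5 = 6.5400%
Σ(R_i − R̄_i)(R_m − R̄_m) = 32.9980  ⇒  Cov = 32.9980 / 5 = 6.5996
Σ(R_m − R̄_m)² = 107.8720  ⇒  Var(R_m) = 107.8720 / 5 = 21.5744
β = Cov / Var(R_m) = 6.5996 / 21.5744 = 0.3059
E(R) = R_f + β × MRP = 3.88% + 0.3059 × 8.37% = 6.44%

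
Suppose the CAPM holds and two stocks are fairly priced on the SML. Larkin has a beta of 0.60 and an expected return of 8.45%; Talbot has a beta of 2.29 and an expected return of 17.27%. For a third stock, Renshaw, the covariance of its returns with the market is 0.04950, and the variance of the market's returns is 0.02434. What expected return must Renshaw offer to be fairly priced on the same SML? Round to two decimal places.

MRP = (17.27% − 8.45%) / (2.29 − 0.60) = 5.2189%
R_f = 8.45% − 0.60 × 5.2189% = 5.3187%
β_Renshaw = Cov / Var(R_m) = 0.04950 / 0.02434 = 2.0337
E(R_Renshaw) = R_f + β × MRP = 5.3187% + 2.0337 × 5.2189% = 15.93%

15.93%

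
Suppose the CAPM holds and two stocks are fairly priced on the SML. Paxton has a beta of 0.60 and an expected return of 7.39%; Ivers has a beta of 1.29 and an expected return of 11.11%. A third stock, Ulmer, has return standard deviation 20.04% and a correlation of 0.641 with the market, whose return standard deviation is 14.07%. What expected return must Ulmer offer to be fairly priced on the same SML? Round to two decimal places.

MRP = (11.11% − 7.39%) / (1.29 − 0.60) = 5.3913%
R_f = 7.39% − 0.60 × 5.3913% = 4.1552%
β_Ulmer = ρ·σ_i/σ_m = 0.641 × 20.04 / 14.07 = 0.9130
E(R_Ulmer) = R_f + β × MRP = 4.1552% + 0.9130 × 5.3913% = 9.08%

9.08%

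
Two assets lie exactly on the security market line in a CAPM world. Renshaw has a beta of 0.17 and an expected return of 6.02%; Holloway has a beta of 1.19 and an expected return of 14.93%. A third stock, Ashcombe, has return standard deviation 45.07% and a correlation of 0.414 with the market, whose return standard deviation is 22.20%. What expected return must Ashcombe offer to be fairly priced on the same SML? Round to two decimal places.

11.88%

MRP = (14.93% − 6.02%) / (1.19 − 0.17) = 8.7353%
R_f = 6.02% − 0.17 × 8.7353% = 4.5350%
β_Ashcombe = ρ·σ_i/σ_m = 0.414 × 45.07 / 22.20 = 0.8405
E(R_Ashcombe) = R_f + β × MRP = 4.5350% + 0.8405 × 8.7353% = 11.88%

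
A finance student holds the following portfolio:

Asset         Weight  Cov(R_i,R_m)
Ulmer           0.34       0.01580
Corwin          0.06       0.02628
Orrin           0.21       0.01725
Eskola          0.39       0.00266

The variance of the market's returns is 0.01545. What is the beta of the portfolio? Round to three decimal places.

β_Ulmer = 0.01580 / 0.01545 = 1.0227
β_Corwin = 0.02628 / 0.01545 = 1.7010
β_Orrin = 0.01725 / 0.01545 = 1.1165
β_Eskola = 0.00266 / 0.01545 = 0.1722
β_P = Σ w_i β_i = 0.34×1.0227 + 0.06×1.7010 + 0.21×1.1165 + 0.39×0.1722 = 0.7514

0.751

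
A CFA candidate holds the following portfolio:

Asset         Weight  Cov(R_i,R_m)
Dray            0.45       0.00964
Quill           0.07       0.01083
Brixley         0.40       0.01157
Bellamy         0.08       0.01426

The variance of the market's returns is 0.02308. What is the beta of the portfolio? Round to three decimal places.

β_Dray = 0.00964 / 0.02308 = 0.4177
β_Quill = 0.01083 / 0.02308 = 0.4692
β_Brixley = 0.01157 / 0.02308 = 0.5013
β_Bellamy = 0.01426 / 0.02308 = 0.6179
β_P = Σ w_i β_i = 0.45×0.4177 + 0.07×0.4692 + 0.40×0.5013 + 0.08×0.6179 = 0.4708

0.471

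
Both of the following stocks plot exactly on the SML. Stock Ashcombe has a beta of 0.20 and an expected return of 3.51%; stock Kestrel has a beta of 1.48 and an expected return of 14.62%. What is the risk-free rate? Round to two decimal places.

1.77%

Both satisfy E(R) = R_f + β·MRP, so the slope of the SML is
MRP = (14.62% − 3.51%) / (1.48 − 0.20) = 11.11% / 1.28 = 8.6797%
R_f = E(R_Ashcombe) − β_Ashcombe·MRP = 3.51% − 0.20 × 8.6797% = 1.7741%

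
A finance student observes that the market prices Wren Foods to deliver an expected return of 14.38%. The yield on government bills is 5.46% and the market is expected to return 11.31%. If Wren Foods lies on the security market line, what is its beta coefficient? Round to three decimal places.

MRP = 11.31% − 5.46% = 5.85%
β = (E(R) − R_f) / MRP = (14.38% − 5.46%) / 5.85% = 8.92% / 5.85% = 1.525

1.525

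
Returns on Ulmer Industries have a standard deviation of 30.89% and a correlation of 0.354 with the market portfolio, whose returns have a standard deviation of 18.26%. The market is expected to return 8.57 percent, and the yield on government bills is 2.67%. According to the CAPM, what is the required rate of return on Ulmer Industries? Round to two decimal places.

6.20%

β = ρ × σ_i / σ_m = 0.354 × 30.89% / 18.26% = 0.5989
MRP = 8.57% − 2.67% = 5.90%
E(R) = 2.67% + 0.5989 × 5.90% = 6.20%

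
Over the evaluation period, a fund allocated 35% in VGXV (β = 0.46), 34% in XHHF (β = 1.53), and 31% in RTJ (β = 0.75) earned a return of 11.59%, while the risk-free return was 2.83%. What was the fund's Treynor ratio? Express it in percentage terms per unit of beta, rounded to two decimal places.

β_P = 0.35×0.46 + 0.34×1.53 + 0.31×0.75 = 0.9137
Treynor = (R_P − R_f) / β_P = (11.59% − 2.83%) / 0.9137 = 8.76% / 0.9137 = 9.59%

9.59%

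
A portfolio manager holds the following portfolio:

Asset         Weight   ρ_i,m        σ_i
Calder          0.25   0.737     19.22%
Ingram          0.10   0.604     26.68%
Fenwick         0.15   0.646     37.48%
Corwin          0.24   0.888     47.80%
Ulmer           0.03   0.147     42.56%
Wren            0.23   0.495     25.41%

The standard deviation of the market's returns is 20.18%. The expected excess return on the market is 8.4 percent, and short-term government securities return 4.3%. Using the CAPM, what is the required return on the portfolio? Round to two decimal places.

13.48%

β_Calder = 0.737 × 19.22% / 20.18% = 0.7019
β_Ingram = 0.604 × 26.68% / 20.18% = 0.7985
β_Fenwick = 0.646 × 37.48% / 20.18% = 1.1998
β_Corwin = 0.888 × 47.80% / 20.18% = 2.1034
β_Ulmer = 0.147 × 42.56% / 20.18% = 0.3100
β_Wren = 0.495 × 25.41% / 20.18% = 0.6233
β_P = Σ w_i β_i = 0.25×0.7019 + 0.10×0.7985 + 0.15×1.1998 + 0.24×2.1034 + 0.03×0.3100 + 0.23×0.6233 = 1.0928
E(R_P) = R_f + β_P × MRP = 4.3% + 1.0928 × 8.4% = 13.48%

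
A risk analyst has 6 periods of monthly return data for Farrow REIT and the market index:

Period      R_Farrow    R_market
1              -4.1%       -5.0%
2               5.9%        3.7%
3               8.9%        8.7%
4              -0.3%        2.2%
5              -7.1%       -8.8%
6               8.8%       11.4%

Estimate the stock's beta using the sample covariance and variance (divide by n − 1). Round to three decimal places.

0.853

Mean R_i = (-4.1 + 5.9 + 8.9 − 0.3 − 7.1 + 8.8) / 6 = 2.0167%
Mean R_m = (-5.0 + 3.7 + 8.7 + 2.2 − 8.8 + 11.4) / 6 = 2.0333%
Σ(R_i − R̄_i)(R_m − R̄_m) = 257.2967  ⇒  Cov = 257.2967 / 5 = 51.4593
Σ(R_m − R̄_m)² = 301.8133  ⇒  Var(R_m) = 301.8133 / 5 = 60.3627
β = Cov / Var(R_m) = 51.4593 / 60.3627 = 0.8525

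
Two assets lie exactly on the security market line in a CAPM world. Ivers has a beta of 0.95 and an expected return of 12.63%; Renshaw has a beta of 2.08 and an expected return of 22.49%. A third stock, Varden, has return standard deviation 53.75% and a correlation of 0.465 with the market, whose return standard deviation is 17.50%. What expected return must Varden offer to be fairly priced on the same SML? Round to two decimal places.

MRP = (22.49% − 12.63%) / (2.08 − 0.95) = 8.7257%
R_f = 12.63% − 0.95 × 8.7257% = 4.3406%
β_Varden = ρ·σ_i/σ_m = 0.465 × 53.75 / 17.50 = 1.4282
E(R_Varden) = R_f + β × MRP = 4.3406% + 1.4282 × 8.7257% = 16.80%

16.80%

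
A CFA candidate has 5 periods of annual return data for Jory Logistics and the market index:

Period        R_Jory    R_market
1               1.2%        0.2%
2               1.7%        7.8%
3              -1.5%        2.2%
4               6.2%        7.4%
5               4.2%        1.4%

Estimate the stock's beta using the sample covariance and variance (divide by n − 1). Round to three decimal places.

Mean R_i = (1.2 + 1.7 − 1.5 + 6.2 + 4.2) / 5 = 2.3600%
Mean R_m = (0.2 + 7.8 + 2.2 + 7.4 + 1.4) / 5 = 3.8000%
Σ(R_i − R̄_i)(R_m − R̄_m) = 17.1200  ⇒  Cov = 17.1200 / 4 = 4.2800
Σ(R_m − R̄_m)² = 50.2400  ⇒  Var(R_m) = 50.2400 / 4 = 12.5600
β = Cov / Var(R_m) = 4.2800 / 12.5600 = 0.3408

0.341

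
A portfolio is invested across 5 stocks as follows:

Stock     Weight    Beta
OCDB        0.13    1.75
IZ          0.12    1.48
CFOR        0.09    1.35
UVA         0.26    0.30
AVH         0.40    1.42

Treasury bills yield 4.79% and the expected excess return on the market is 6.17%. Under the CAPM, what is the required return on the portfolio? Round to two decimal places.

12.02%

β_P = Σ w_i β_i = 0.13×1.75 + 0.12×1.48 + 0.09×1.35 + 0.26×0.30 + 0.40×1.42 = 1.1726
E(R_P) = R_f + β_P × MRP = 4.79% + 1.1726 × 6.17% = 12.02%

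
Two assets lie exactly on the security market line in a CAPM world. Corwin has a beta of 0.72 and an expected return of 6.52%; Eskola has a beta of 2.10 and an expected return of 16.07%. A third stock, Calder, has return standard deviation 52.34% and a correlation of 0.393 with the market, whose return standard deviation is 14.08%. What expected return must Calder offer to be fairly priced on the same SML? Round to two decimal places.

11.65%

MRP = (16.07% − 6.52%) / (2.10 − 0.72) = 6.9203%
R_f = 6.52% − 0.72 × 6.9203% = 1.5374%
β_Calder = ρ·σ_i/σ_m = 0.393 × 52.34 / 14.08 = 1.4609
E(R_Calder) = R_f + β × MRP = 1.5374% + 1.4609 × 6.9203% = 11.65%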